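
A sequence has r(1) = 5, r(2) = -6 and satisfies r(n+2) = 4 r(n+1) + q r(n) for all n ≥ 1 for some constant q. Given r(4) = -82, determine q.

r(3) = -24 + 5q
r(4) = -96 + 14q
So -96 + 14q = -82, giving q = 1.

1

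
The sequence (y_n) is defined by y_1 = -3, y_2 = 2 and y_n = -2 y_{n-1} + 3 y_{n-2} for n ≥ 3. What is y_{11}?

y_3 = -2*2 + 3*(-3) = -13
y_4 = -2*(-13) + 3*2 = 32
y_5 = -2*32 + 3*(-13) = -103
y_6 = -2*(-103) + 3*32 = 302
y_7 = -2*302 + 3*(-103) = -913
y_8 = -2*(-913) + 3*302 = 2732
y_9 = -2*2732 + 3*(-913) = -8203
y_{10} = -2*(-8203) + 3*2732 = 24602
y_{11} = -2*24602 + 3*(-8203) = -73813

-73813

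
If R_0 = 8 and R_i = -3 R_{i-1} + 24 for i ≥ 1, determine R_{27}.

The fixed point is 24/(1 + 3) = 6, so R_i - 6 = -3(R_{i-1} - 6).
Hence R_i = 2·(-3)^i + 6.
R_{27} = 2·(-3)^{27} + 6 = 2·-7625597484987 + 6 = -15251194969968.

-15251194969968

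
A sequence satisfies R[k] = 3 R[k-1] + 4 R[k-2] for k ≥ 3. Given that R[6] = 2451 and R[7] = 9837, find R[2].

Rearranging, R[k-2] = (R[k] - 3 R[k-1]) / 4.
R[5] = (9837 - 3(2451)) / 4 = 2484/4 = 621
R[4] = (2451 - 3(621)) / 4 = 588/4 = 147
R[3] = (621 - 3(147)) / 4 = 180/4 = 45
R[2] = (147 - 3(45)) / 4 = 12/4 = 3

3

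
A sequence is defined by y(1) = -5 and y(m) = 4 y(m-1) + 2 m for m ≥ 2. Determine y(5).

y(2) = 4·(-5) + 4 = -16
y(3) = 4·(-16) + 6 = -58
y(4) = 4·(-58) + 8 = -224
y(5) = 4·(-224) + 10 = -886

-886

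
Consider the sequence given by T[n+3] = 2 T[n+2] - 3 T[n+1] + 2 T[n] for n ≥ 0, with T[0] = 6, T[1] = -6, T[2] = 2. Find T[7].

-62

T[3] = 2*2 - 3*(-6) + 2*6 = 34
T[4] = 2*34 - 3*2 + 2*(-6) = 50
T[5] = 2*50 - 3*34 + 2*2 = 2
T[6] = 2*2 - 3*50 + 2*34 = -78
T[7] = 2*(-78) - 3*2 + 2*50 = -62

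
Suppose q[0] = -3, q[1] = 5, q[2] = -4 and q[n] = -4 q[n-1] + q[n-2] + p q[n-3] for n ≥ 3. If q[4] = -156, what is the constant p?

q[3] = 21 - 3p
q[4] = -88 + 17p
So -88 + 17p = -156, giving p = -4.

-4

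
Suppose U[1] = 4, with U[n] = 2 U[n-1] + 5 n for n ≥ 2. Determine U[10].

U[2] = 2(4) + 10 = 18
U[3] = 2(18) + 15 = 51
U[4] = 2(51) + 20 = 122
U[5] = 2(122) + 25 = 269
U[6] = 2(269) + 30 = 568
U[7] = 2(568) + 35 = 1171
U[8] = 2(1171) + 40 = 2382
U[9] = 2(2382) + 45 = 4809
U[10] = 2(4809) + 50 = 9668

9668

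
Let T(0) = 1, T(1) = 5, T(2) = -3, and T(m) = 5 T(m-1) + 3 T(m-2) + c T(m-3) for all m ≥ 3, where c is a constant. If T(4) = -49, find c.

T(3) = c
T(4) = -9 + 10c
So -9 + 10c = -49, giving c = -4.

-4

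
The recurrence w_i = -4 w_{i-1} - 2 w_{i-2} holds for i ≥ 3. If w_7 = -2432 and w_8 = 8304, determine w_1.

Rearranging, w_{i-2} = (w_i + 4 w_{i-1}) / -2.
w_6 = (8304 + 4(-2432)) / -2 = -1424/-2 = 712
w_5 = (-2432 + 4(712)) / -2 = 416/-2 = -208
w_4 = (712 + 4(-208)) / -2 = -120/-2 = 60
w_3 = (-208 + 4(60)) / -2 = 32/-2 = -16
w_2 = (60 + 4(-16)) / -2 = -4/-2 = 2
w_1 = (-16 + 4(2)) / -2 = -8/-2 = 4

4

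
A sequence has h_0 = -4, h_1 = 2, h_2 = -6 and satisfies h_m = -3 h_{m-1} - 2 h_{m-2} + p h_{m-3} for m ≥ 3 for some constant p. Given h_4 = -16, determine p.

h_3 = 14 - 4p
h_4 = -30 + 14p
So -30 + 14p = -16, giving p = 1.

1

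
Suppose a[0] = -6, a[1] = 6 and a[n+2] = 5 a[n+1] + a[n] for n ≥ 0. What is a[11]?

66568356

a[2] = 5·6 + (-6) = 24
a[3] = 5·24 + 6 = 126
a[4] = 5·126 + 24 = 654
a[5] = 5·654 + 126 = 3396
a[6] = 5·3396 + 654 = 17634
a[7] = 5·17634 + 3396 = 91566
a[8] = 5·91566 + 17634 = 475464
a[9] = 5·475464 + 91566 = 2468886
a[10] = 5·2468886 + 475464 = 12819894
a[11] = 5·12819894 + 2468886 = 66568356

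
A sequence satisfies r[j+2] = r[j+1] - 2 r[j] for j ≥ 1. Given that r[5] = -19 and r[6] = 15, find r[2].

Rearranging, r[j-2] = (r[j] - r[j-1]) / -2.
r[4] = (15 - (-19)) / -2 = 34/-2 = -17
r[3] = (-19 - (-17)) / -2 = -2/-2 = 1
r[2] = (-17 - 1) / -2 = -18/-2 = 9

9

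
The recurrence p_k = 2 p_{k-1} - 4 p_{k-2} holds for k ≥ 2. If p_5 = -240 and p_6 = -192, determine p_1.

Rearranging, p_{k-2} = (p_k - 2 p_{k-1}) / -4.
p_4 = (-192 - 2·(-240)) / -4 = 288/-4 = -72
p_3 = (-240 - 2·(-72)) / -4 = -96/-4 = 24
p_2 = (-72 - 2·24) / -4 = -120/-4 = 30
p_1 = (24 - 2·30) / -4 = -36/-4 = 9

9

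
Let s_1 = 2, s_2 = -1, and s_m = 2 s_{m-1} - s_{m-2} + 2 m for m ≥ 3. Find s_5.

34

s_3 = 2·(-1) - 2 + 6 = 2
s_4 = 2·2 - (-1) + 8 = 13
s_5 = 2·13 - 2 + 10 = 34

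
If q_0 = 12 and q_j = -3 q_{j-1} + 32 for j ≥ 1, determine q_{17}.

-516560644

The fixed point is 32/(1 + 3) = 8, so q_j - 8 = -3(q_{j-1} - 8).
Hence q_j = 4·(-3)^j + 8.
q_{17} = 4·(-3)^{17} + 8 = 4·-129140163 + 8 = -516560644.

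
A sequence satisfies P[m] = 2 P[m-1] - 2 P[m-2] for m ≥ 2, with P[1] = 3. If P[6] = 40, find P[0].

Let P[0] = w.
P[2] = 6 - 2w
P[3] = 6 - 4w
P[4] = -4w
P[5] = -12
P[6] = -24 + 8w
So -24 + 8w = 40, giving w = 8.

8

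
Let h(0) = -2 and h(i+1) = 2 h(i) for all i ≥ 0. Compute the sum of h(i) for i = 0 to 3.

h(1) = 2(-2) = -4
h(2) = 2(-4) = -8
h(3) = 2(-8) = -16
Sum = (-2) + (-4) + (-8) + (-16) = -30

-30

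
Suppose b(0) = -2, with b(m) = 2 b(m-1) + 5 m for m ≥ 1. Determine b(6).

472

b(1) = 2·(-2) + 5 = 1
b(2) = 2·1 + 10 = 12
b(3) = 2·12 + 15 = 39
b(4) = 2·39 + 20 = 98
b(5) = 2·98 + 25 = 221
b(6) = 2·221 + 30 = 472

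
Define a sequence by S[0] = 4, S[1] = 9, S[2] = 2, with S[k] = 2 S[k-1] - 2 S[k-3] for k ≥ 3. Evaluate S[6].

S[3] = 2·2 - 2·4 = -4
S[4] = 2·(-4) - 2·9 = -26
S[5] = 2·(-26) - 2·2 = -56
S[6] = 2·(-56) - 2·(-4) = -104

-104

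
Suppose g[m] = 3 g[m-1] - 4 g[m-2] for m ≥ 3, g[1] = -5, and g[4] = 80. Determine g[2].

Let g[2] = w.
g[3] = 20 + 3w
g[4] = 60 + 5w
So 60 + 5w = 80, giving w = 4.

4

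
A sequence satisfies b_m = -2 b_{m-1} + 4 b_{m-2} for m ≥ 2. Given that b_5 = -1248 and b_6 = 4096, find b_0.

8

Rearranging, b_{m-2} = (b_m + 2 b_{m-1}) / 4.
b_4 = (4096 + 2(-1248)) / 4 = 1600/4 = 400
b_3 = (-1248 + 2(400)) / 4 = -448/4 = -112
b_2 = (400 + 2(-112)) / 4 = 176/4 = 44
b_1 = (-112 + 2(44)) / 4 = -24/4 = -6
b_0 = (44 + 2(-6)) / 4 = 32/4 = 8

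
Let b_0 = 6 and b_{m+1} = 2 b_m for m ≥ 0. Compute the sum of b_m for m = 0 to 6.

b_1 = 2*6 = 12
b_2 = 2*12 = 24
b_3 = 2*24 = 48
b_4 = 2*48 = 96
b_5 = 2*96 = 192
b_6 = 2*192 = 384
Sum = 6 + 12 + 24 + 48 + 96 + 192 + 384 = 762

762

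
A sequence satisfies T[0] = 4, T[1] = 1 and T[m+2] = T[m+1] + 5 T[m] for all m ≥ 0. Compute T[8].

T[2] = 1 + 5·4 = 21
T[3] = 21 + 5·1 = 26
T[4] = 26 + 5·21 = 131
T[5] = 131 + 5·26 = 261
T[6] = 261 + 5·131 = 916
T[7] = 916 + 5·261 = 2221
T[8] = 2221 + 5·916 = 6801

6801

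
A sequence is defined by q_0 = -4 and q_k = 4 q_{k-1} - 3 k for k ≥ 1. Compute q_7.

q_1 = 4*(-4) - 3 = -19
q_2 = 4*(-19) - 6 = -82
q_3 = 4*(-82) - 9 = -337
q_4 = 4*(-337) - 12 = -1360
q_5 = 4*(-1360) - 15 = -5455
q_6 = 4*(-5455) - 18 = -21838
q_7 = 4*(-21838) - 21 = -87373

-87373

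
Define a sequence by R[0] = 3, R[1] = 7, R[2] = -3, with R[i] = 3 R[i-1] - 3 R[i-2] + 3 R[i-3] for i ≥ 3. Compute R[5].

-45

R[3] = 3(-3) - 3(7) + 3(3) = -21
R[4] = 3(-21) - 3(-3) + 3(7) = -33
R[5] = 3(-33) - 3(-21) + 3(-3) = -45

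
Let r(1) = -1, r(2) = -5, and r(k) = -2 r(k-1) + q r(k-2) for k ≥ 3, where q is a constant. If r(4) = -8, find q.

r(3) = 10 - q
r(4) = -20 - 3q
So -20 - 3q = -8, giving q = -4.

-4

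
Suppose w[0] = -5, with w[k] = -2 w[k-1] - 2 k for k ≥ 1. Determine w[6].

w[1] = -2(-5) - 2 = 8
w[2] = -2(8) - 4 = -20
w[3] = -2(-20) - 6 = 34
w[4] = -2(34) - 8 = -76
w[5] = -2(-76) - 10 = 142
w[6] = -2(142) - 12 = -296

-296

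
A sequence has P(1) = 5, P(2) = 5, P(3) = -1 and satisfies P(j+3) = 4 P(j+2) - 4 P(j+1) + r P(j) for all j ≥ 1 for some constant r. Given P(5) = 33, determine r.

5

P(4) = -24 + 5r
P(5) = -92 + 25r
So -92 + 25r = 33, giving r = 5.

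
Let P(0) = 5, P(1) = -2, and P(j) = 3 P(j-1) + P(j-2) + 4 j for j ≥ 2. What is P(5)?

399

P(2) = 3·(-2) + 5 + 8 = 7
P(3) = 3·7 + (-2) + 12 = 31
P(4) = 3·31 + 7 + 16 = 116
P(5) = 3·116 + 31 + 20 = 399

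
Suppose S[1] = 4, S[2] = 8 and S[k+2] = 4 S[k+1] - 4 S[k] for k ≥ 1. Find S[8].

512

S[3] = 4*8 - 4*4 = 16
S[4] = 4*16 - 4*8 = 32
S[5] = 4*32 - 4*16 = 64
S[6] = 4*64 - 4*32 = 128
S[7] = 4*128 - 4*64 = 256
S[8] = 4*256 - 4*128 = 512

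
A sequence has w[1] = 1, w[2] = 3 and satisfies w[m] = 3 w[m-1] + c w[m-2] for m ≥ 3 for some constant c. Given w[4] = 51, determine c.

w[3] = 9 + c
w[4] = 27 + 6c
So 27 + 6c = 51, giving c = 4.

4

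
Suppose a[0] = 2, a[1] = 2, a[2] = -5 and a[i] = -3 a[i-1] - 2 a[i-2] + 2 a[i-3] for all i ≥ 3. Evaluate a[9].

a[3] = -3*(-5) - 2*2 + 2*2 = 15
a[4] = -3*15 - 2*(-5) + 2*2 = -31
a[5] = -3*(-31) - 2*15 + 2*(-5) = 53
a[6] = -3*53 - 2*(-31) + 2*15 = -67
a[7] = -3*(-67) - 2*53 + 2*(-31) = 33
a[8] = -3*33 - 2*(-67) + 2*53 = 141
a[9] = -3*141 - 2*33 + 2*(-67) = -623

-623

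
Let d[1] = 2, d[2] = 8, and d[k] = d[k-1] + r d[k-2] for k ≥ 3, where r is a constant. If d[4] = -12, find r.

-2

d[3] = 8 + 2r
d[4] = 8 + 10r
So 8 + 10r = -12, giving r = -2.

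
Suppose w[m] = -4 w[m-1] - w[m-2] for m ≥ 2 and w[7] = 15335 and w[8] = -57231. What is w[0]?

1

Rearranging, w[m-2] = -(w[m] + 4 w[m-1]).
w[6] = -(-57231 + 4*15335) = -4109
w[5] = -(15335 + 4*(-4109)) = 1101
w[4] = -(-4109 + 4*1101) = -295
w[3] = -(1101 + 4*(-295)) = 79
w[2] = -(-295 + 4*79) = -21
w[1] = -(79 + 4*(-21)) = 5
w[0] = -(-21 + 4*5) = 1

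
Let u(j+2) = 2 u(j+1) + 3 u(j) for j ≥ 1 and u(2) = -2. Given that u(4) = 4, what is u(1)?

3

Let u(1) = x.
u(3) = -4 + 3x
u(4) = -14 + 6x
So -14 + 6x = 4, giving x = 3.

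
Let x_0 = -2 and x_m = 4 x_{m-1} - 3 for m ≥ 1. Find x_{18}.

-206158430207

The fixed point is -3/(1 - 4) = 1, so x_m - 1 = 4(x_{m-1} - 1).
Hence x_m = -3·4^m + 1.
x_{18} = -3·4^{18} + 1 = -3·68719476736 + 1 = -206158430207.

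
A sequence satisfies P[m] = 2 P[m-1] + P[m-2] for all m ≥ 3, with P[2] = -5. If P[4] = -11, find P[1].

7

Let P[1] = w.
P[3] = -10 + w
P[4] = -25 + 2w
So -25 + 2w = -11, giving w = 7.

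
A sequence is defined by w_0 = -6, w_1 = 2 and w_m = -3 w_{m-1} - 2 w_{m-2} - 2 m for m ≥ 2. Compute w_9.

-1474

w_2 = -3*2 - 2*(-6) - 4 = 2
w_3 = -3*2 - 2*2 - 6 = -16
w_4 = -3*(-16) - 2*2 - 8 = 36
w_5 = -3*36 - 2*(-16) - 10 = -86
w_6 = -3*(-86) - 2*36 - 12 = 174
w_7 = -3*174 - 2*(-86) - 14 = -364
w_8 = -3*(-364) - 2*174 - 16 = 728
w_9 = -3*728 - 2*(-364) - 18 = -1474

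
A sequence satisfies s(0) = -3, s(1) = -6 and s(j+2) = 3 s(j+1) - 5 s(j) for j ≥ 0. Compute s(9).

-2571

s(2) = 3·(-6) - 5·(-3) = -3
s(3) = 3·(-3) - 5·(-6) = 21
s(4) = 3·21 - 5·(-3) = 78
s(5) = 3·78 - 5·21 = 129
s(6) = 3·129 - 5·78 = -3
s(7) = 3·(-3) - 5·129 = -654
s(8) = 3·(-654) - 5·(-3) = -1947
s(9) = 3·(-1947) - 5·(-654) = -2571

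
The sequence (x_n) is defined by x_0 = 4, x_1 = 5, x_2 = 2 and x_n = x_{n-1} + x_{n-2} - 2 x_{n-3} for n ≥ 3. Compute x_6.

-21

x_3 = 2 + 5 - 2*4 = -1
x_4 = (-1) + 2 - 2*5 = -9
x_5 = (-9) + (-1) - 2*2 = -14
x_6 = (-14) + (-9) - 2*(-1) = -21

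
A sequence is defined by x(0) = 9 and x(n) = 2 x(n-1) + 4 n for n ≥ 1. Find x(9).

x(1) = 2*9 + 4 = 22
x(2) = 2*22 + 8 = 52
x(3) = 2*52 + 12 = 116
x(4) = 2*116 + 16 = 248
x(5) = 2*248 + 20 = 516
x(6) = 2*516 + 24 = 1056
x(7) = 2*1056 + 28 = 2140
x(8) = 2*2140 + 32 = 4312
x(9) = 2*4312 + 36 = 8660

8660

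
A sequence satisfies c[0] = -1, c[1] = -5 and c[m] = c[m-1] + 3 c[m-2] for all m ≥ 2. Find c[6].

-257

c[2] = (-5) + 3·(-1) = -8
c[3] = (-8) + 3·(-5) = -23
c[4] = (-23) + 3·(-8) = -47
c[5] = (-47) + 3·(-23) = -116
c[6] = (-116) + 3·(-47) = -257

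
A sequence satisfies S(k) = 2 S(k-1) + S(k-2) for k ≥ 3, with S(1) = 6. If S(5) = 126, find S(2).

8

Let S(2) = y.
S(3) = 6 + 2y
S(4) = 12 + 5y
S(5) = 30 + 12y
So 30 + 12y = 126, giving y = 8.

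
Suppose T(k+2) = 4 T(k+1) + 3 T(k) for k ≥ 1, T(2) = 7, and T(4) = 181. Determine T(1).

Let T(1) = x.
T(3) = 28 + 3x
T(4) = 133 + 12x
So 133 + 12x = 181, giving x = 4.

4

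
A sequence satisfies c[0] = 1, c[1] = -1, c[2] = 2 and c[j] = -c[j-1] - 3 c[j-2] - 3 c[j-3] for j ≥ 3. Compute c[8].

c[3] = -2 - 3(-1) - 3(1) = -2
c[4] = -(-2) - 3(2) - 3(-1) = -1
c[5] = -(-1) - 3(-2) - 3(2) = 1
c[6] = -1 - 3(-1) - 3(-2) = 8
c[7] = -8 - 3(1) - 3(-1) = -8
c[8] = -(-8) - 3(8) - 3(1) = -19

-19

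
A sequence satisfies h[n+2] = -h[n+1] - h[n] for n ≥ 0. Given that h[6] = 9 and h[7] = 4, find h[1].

4

Rearranging, h[n-2] = -(h[n] + h[n-1]).
h[5] = -(4 + 9) = -13
h[4] = -(9 + (-13)) = 4
h[3] = -(-13 + 4) = 9
h[2] = -(4 + 9) = -13
h[1] = -(9 + (-13)) = 4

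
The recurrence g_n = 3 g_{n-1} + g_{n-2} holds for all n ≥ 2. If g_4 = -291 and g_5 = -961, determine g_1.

Rearranging, g_{n-2} = g_n - 3 g_{n-1}.
g_3 = -961 - 3·(-291) = -88
g_2 = -291 - 3·(-88) = -27
g_1 = -88 - 3·(-27) = -7

-7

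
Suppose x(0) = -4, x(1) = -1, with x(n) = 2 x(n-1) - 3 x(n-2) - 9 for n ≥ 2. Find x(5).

-37

x(2) = 2(-1) - 3(-4) - 9 = 1
x(3) = 2(1) - 3(-1) - 9 = -4
x(4) = 2(-4) - 3(1) - 9 = -20
x(5) = 2(-20) - 3(-4) - 9 = -37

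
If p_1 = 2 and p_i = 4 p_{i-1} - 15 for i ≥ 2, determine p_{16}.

-3221225467

The fixed point is -15/(1 - 4) = 5, so p_i - 5 = 4(p_{i-1} - 5).
Hence p_i = -3·4^{i-1} + 5.
p_{16} = -3·4^{15} + 5 = -3·1073741824 + 5 = -3221225467.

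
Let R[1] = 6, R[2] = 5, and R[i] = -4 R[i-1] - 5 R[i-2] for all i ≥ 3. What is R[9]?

2550

R[3] = -4(5) - 5(6) = -50
R[4] = -4(-50) - 5(5) = 175
R[5] = -4(175) - 5(-50) = -450
R[6] = -4(-450) - 5(175) = 925
R[7] = -4(925) - 5(-450) = -1450
R[8] = -4(-1450) - 5(925) = 1175
R[9] = -4(1175) - 5(-1450) = 2550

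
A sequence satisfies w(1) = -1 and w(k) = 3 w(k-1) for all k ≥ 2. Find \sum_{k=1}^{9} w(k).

w(2) = 3*(-1) = -3
w(3) = 3*(-3) = -9
w(4) = 3*(-9) = -27
w(5) = 3*(-27) = -81
w(6) = 3*(-81) = -243
w(7) = 3*(-243) = -729
w(8) = 3*(-729) = -2187
w(9) = 3*(-2187) = -6561
Sum = (-1) + (-3) + (-9) + (-27) + (-81) + (-243) + (-729) + (-2187) + (-6561) = -9841

-9841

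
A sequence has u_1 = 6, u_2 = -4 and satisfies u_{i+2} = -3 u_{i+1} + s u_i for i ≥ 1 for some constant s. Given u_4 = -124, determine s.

u_3 = 12 + 6s
u_4 = -36 - 22s
So -36 - 22s = -124, giving s = 4.

4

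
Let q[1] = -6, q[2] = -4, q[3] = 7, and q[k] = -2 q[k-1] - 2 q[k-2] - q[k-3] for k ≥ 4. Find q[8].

q[4] = -2(7) - 2(-4) - (-6) = 0
q[5] = -2(0) - 2(7) - (-4) = -10
q[6] = -2(-10) - 2(0) - 7 = 13
q[7] = -2(13) - 2(-10) - 0 = -6
q[8] = -2(-6) - 2(13) - (-10) = -4

-4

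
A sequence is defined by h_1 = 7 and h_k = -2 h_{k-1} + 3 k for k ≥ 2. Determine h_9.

h_2 = -2(7) + 6 = -8
h_3 = -2(-8) + 9 = 25
h_4 = -2(25) + 12 = -38
h_5 = -2(-38) + 15 = 91
h_6 = -2(91) + 18 = -164
h_7 = -2(-164) + 21 = 349
h_8 = -2(349) + 24 = -674
h_9 = -2(-674) + 27 = 1375

1375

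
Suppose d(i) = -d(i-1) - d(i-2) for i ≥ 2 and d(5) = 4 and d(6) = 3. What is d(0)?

3

Rearranging, d(i-2) = -(d(i) + d(i-1)).
d(4) = -(3 + 4) = -7
d(3) = -(4 + (-7)) = 3
d(2) = -(-7 + 3) = 4
d(1) = -(3 + 4) = -7
d(0) = -(4 + (-7)) = 3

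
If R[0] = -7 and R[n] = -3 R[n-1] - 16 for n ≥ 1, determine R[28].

-68630377364887

The fixed point is -16/(1 + 3) = -4, so R[n] + 4 = -3(R[n-1] + 4).
Hence R[n] = -3·(-3)^n - 4.
R[28] = -3·(-3)^{28} - 4 = -3·22876792454961 - 4 = -68630377364887.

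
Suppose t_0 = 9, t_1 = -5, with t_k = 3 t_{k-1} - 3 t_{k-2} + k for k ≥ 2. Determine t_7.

t_2 = 3·(-5) - 3·9 + 2 = -40
t_3 = 3·(-40) - 3·(-5) + 3 = -102
t_4 = 3·(-102) - 3·(-40) + 4 = -182
t_5 = 3·(-182) - 3·(-102) + 5 = -235
t_6 = 3·(-235) - 3·(-182) + 6 = -153
t_7 = 3·(-153) - 3·(-235) + 7 = 253

253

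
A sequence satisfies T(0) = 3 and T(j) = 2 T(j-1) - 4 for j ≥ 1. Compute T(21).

The fixed point is -4/(1 - 2) = 4, so T(j) - 4 = 2(T(j-1) - 4).
Hence T(j) = -1·2^j + 4.
T(21) = -1·2^{21} + 4 = -1·2097152 + 4 = -2097148.

-2097148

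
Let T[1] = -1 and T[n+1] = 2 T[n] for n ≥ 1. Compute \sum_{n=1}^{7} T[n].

-127

T[2] = 2*(-1) = -2
T[3] = 2*(-2) = -4
T[4] = 2*(-4) = -8
T[5] = 2*(-8) = -16
T[6] = 2*(-16) = -32
T[7] = 2*(-32) = -64
Sum = (-1) + (-2) + (-4) + (-8) + (-16) + (-32) + (-64) = -127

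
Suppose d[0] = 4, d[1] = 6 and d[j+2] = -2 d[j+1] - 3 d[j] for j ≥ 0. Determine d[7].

-42

d[2] = -2*6 - 3*4 = -24
d[3] = -2*(-24) - 3*6 = 30
d[4] = -2*30 - 3*(-24) = 12
d[5] = -2*12 - 3*30 = -114
d[6] = -2*(-114) - 3*12 = 192
d[7] = -2*192 - 3*(-114) = -42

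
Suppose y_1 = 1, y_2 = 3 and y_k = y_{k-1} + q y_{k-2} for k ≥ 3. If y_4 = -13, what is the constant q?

-4

y_3 = 3 + q
y_4 = 3 + 4q
So 3 + 4q = -13, giving q = -4.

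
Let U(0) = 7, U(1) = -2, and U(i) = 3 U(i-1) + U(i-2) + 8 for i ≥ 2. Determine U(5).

389

U(2) = 3·(-2) + 7 + 8 = 9
U(3) = 3·9 + (-2) + 8 = 33
U(4) = 3·33 + 9 + 8 = 116
U(5) = 3·116 + 33 + 8 = 389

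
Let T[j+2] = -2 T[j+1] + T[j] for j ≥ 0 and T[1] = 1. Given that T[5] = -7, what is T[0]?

3

Let T[0] = z.
T[2] = -2 + z
T[3] = 5 - 2z
T[4] = -12 + 5z
T[5] = 29 - 12z
So 29 - 12z = -7, giving z = 3.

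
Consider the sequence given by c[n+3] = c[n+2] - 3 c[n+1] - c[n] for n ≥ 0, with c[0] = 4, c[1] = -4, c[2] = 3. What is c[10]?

c[3] = 3 - 3·(-4) - 4 = 11
c[4] = 11 - 3·3 - (-4) = 6
c[5] = 6 - 3·11 - 3 = -30
c[6] = (-30) - 3·6 - 11 = -59
c[7] = (-59) - 3·(-30) - 6 = 25
c[8] = 25 - 3·(-59) - (-30) = 232
c[9] = 232 - 3·25 - (-59) = 216
c[10] = 216 - 3·232 - 25 = -505

-505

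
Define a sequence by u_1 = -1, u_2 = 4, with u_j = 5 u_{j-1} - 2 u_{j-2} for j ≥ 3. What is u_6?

u_3 = 5*4 - 2*(-1) = 22
u_4 = 5*22 - 2*4 = 102
u_5 = 5*102 - 2*22 = 466
u_6 = 5*466 - 2*102 = 2126

2126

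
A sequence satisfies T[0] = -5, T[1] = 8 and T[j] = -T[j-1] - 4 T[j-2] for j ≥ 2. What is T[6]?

-164

T[2] = -8 - 4·(-5) = 12
T[3] = -12 - 4·8 = -44
T[4] = -(-44) - 4·12 = -4
T[5] = -(-4) - 4·(-44) = 180
T[6] = -180 - 4·(-4) = -164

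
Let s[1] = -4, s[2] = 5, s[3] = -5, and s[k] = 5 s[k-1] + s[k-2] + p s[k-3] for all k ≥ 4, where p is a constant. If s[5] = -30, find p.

s[4] = -20 - 4p
s[5] = -105 - 15p
So -105 - 15p = -30, giving p = -5.

-5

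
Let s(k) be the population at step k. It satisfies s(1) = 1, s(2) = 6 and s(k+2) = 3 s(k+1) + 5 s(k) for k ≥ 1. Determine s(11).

2241308

s(3) = 3·6 + 5·1 = 23
s(4) = 3·23 + 5·6 = 99
s(5) = 3·99 + 5·23 = 412
s(6) = 3·412 + 5·99 = 1731
s(7) = 3·1731 + 5·412 = 7253
s(8) = 3·7253 + 5·1731 = 30414
s(9) = 3·30414 + 5·7253 = 127507
s(10) = 3·127507 + 5·30414 = 534591
s(11) = 3·534591 + 5·127507 = 2241308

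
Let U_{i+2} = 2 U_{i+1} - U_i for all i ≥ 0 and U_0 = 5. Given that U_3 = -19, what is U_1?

-3

Let U_1 = y.
U_2 = -5 + 2y
U_3 = -10 + 3y
So -10 + 3y = -19, giving y = -3.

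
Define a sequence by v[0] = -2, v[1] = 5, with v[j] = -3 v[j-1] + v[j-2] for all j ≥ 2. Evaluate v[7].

v[2] = -3·5 + (-2) = -17
v[3] = -3·(-17) + 5 = 56
v[4] = -3·56 + (-17) = -185
v[5] = -3·(-185) + 56 = 611
v[6] = -3·611 + (-185) = -2018
v[7] = -3·(-2018) + 611 = 6665

6665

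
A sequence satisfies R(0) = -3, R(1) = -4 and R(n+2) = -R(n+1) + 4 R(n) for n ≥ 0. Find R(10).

-2264

R(2) = -(-4) + 4*(-3) = -8
R(3) = -(-8) + 4*(-4) = -8
R(4) = -(-8) + 4*(-8) = -24
R(5) = -(-24) + 4*(-8) = -8
R(6) = -(-8) + 4*(-24) = -88
R(7) = -(-88) + 4*(-8) = 56
R(8) = -56 + 4*(-88) = -408
R(9) = -(-408) + 4*56 = 632
R(10) = -632 + 4*(-408) = -2264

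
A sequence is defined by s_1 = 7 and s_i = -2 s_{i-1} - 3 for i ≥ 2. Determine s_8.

-1025

s_2 = -2(7) - 3 = -17
s_3 = -2(-17) - 3 = 31
s_4 = -2(31) - 3 = -65
s_5 = -2(-65) - 3 = 127
s_6 = -2(127) - 3 = -257
s_7 = -2(-257) - 3 = 511
s_8 = -2(511) - 3 = -1025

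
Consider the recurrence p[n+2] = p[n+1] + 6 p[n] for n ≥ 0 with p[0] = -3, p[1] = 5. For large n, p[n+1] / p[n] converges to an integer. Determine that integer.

The characteristic equation is r^2 - r - 6 = 0, which factors as (r - 3)(r + 2) = 0.
So the roots are 3 and -2. Since |3| > |-2| and the coefficient of 3^n is non-zero, the ratio tends to 3.

3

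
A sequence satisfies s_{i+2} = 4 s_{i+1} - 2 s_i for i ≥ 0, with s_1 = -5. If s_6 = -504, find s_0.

Let s_0 = x.
s_2 = -20 - 2x
s_3 = -70 - 8x
s_4 = -240 - 28x
s_5 = -820 - 96x
s_6 = -2800 - 328x
So -2800 - 328x = -504, giving x = -7.

-7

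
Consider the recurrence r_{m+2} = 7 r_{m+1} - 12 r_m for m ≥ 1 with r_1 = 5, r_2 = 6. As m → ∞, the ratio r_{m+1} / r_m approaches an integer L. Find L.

The characteristic equation is r^2 - 7r + 12 = 0, which factors as (r - 4)(r - 3) = 0.
So the roots are 4 and 3. Since |4| > |3| and the coefficient of 4^m is non-zero, the ratio tends to 4.

4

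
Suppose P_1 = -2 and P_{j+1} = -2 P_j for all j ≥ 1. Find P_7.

P_2 = -2*(-2) = 4
P_3 = -2*4 = -8
P_4 = -2*(-8) = 16
P_5 = -2*16 = -32
P_6 = -2*(-32) = 64
P_7 = -2*64 = -128

-128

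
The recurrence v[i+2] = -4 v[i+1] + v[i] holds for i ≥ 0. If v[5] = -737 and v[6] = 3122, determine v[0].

Rearranging, v[i-2] = v[i] + 4 v[i-1].
v[4] = 3122 + 4*(-737) = 174
v[3] = -737 + 4*174 = -41
v[2] = 174 + 4*(-41) = 10
v[1] = -41 + 4*10 = -1
v[0] = 10 + 4*(-1) = 6

6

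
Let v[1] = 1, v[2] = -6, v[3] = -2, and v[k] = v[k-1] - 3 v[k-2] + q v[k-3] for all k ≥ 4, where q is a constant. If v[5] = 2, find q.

v[4] = 16 + q
v[5] = 22 - 5q
So 22 - 5q = 2, giving q = 4.

4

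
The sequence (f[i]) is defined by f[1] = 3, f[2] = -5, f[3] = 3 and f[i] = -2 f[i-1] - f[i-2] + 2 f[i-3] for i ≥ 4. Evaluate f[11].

f[4] = -2·3 - (-5) + 2·3 = 5
f[5] = -2·5 - 3 + 2·(-5) = -23
f[6] = -2·(-23) - 5 + 2·3 = 47
f[7] = -2·47 - (-23) + 2·5 = -61
f[8] = -2·(-61) - 47 + 2·(-23) = 29
f[9] = -2·29 - (-61) + 2·47 = 97
f[10] = -2·97 - 29 + 2·(-61) = -345
f[11] = -2·(-345) - 97 + 2·29 = 651

651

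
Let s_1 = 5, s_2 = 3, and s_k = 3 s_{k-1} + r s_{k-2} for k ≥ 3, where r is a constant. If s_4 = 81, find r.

3

s_3 = 9 + 5r
s_4 = 27 + 18r
So 27 + 18r = 81, giving r = 3.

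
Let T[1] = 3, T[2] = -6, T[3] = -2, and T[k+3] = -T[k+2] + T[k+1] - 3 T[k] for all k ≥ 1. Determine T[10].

T[4] = -(-2) + (-6) - 3·3 = -13
T[5] = -(-13) + (-2) - 3·(-6) = 29
T[6] = -29 + (-13) - 3·(-2) = -36
T[7] = -(-36) + 29 - 3·(-13) = 104
T[8] = -104 + (-36) - 3·29 = -227
T[9] = -(-227) + 104 - 3·(-36) = 439
T[10] = -439 + (-227) - 3·104 = -978

-978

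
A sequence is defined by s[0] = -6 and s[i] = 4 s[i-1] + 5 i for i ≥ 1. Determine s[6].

s[1] = 4*(-6) + 5 = -19
s[2] = 4*(-19) + 10 = -66
s[3] = 4*(-66) + 15 = -249
s[4] = 4*(-249) + 20 = -976
s[5] = 4*(-976) + 25 = -3879
s[6] = 4*(-3879) + 30 = -15486

-15486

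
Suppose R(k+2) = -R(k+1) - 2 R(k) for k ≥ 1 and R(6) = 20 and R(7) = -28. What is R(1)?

Rearranging, R(k-2) = (R(k) + R(k-1)) / -2.
R(5) = (-28 + 20) / -2 = -8/-2 = 4
R(4) = (20 + 4) / -2 = 24/-2 = -12
R(3) = (4 + (-12)) / -2 = -8/-2 = 4
R(2) = (-12 + 4) / -2 = -8/-2 = 4
R(1) = (4 + 4) / -2 = 8/-2 = -4

-4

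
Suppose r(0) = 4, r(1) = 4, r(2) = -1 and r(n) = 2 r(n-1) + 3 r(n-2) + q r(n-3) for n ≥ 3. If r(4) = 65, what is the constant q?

4

r(3) = 10 + 4q
r(4) = 17 + 12q
So 17 + 12q = 65, giving q = 4.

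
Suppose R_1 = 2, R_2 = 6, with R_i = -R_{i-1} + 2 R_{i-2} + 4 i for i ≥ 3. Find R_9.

30

R_3 = -6 + 2·2 + 12 = 10
R_4 = -10 + 2·6 + 16 = 18
R_5 = -18 + 2·10 + 20 = 22
R_6 = -22 + 2·18 + 24 = 38
R_7 = -38 + 2·22 + 28 = 34
R_8 = -34 + 2·38 + 32 = 74
R_9 = -74 + 2·34 + 36 = 30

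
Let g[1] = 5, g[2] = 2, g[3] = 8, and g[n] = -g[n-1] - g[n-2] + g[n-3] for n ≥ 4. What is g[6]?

14

g[4] = -8 - 2 + 5 = -5
g[5] = -(-5) - 8 + 2 = -1
g[6] = -(-1) - (-5) + 8 = 14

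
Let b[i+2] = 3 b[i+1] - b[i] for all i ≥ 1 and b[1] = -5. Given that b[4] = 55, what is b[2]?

Let b[2] = z.
b[3] = 5 + 3z
b[4] = 15 + 8z
So 15 + 8z = 55, giving z = 5.

5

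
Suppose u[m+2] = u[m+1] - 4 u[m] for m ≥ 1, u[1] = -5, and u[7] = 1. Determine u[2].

-3

Let u[2] = x.
u[3] = 20 + x
u[4] = 20 - 3x
u[5] = -60 - 7x
u[6] = -140 + 5x
u[7] = 100 + 33x
So 100 + 33x = 1, giving x = -3.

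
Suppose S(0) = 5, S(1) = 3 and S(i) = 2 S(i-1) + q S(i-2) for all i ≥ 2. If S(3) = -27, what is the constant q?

-3

S(2) = 6 + 5q
S(3) = 12 + 13q
So 12 + 13q = -27, giving q = -3.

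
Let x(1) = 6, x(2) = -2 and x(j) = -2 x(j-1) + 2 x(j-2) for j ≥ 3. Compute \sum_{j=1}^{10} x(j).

-11440

x(3) = -2(-2) + 2(6) = 16
x(4) = -2(16) + 2(-2) = -36
x(5) = -2(-36) + 2(16) = 104
x(6) = -2(104) + 2(-36) = -280
x(7) = -2(-280) + 2(104) = 768
x(8) = -2(768) + 2(-280) = -2096
x(9) = -2(-2096) + 2(768) = 5728
x(10) = -2(5728) + 2(-2096) = -15648
Sum = 6 + (-2) + 16 + (-36) + 104 + (-280) + 768 + (-2096) + 5728 + (-15648) = -11440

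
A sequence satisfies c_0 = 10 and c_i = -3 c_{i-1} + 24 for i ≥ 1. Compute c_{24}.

1129718145930

The fixed point is 24/(1 + 3) = 6, so c_i - 6 = -3(c_{i-1} - 6).
Hence c_i = 4·(-3)^i + 6.
c_{24} = 4·(-3)^{24} + 6 = 4·282429536481 + 6 = 1129718145930.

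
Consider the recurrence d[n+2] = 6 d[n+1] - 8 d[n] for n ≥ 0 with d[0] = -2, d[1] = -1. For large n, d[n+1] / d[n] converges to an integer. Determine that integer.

4

The characteristic equation is r^2 - 6r + 8 = 0, which factors as (r - 4)(r - 2) = 0.
So the roots are 4 and 2. Since |4| > |2| and the coefficient of 4^n is non-zero, the ratio tends to 4.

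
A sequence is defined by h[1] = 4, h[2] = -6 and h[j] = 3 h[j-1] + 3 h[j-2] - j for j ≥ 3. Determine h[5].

h[3] = 3·(-6) + 3·4 - 3 = -9
h[4] = 3·(-9) + 3·(-6) - 4 = -49
h[5] = 3·(-49) + 3·(-9) - 5 = -179

-179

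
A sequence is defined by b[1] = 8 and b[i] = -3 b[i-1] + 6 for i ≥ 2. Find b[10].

-127938

b[2] = -3(8) + 6 = -18
b[3] = -3(-18) + 6 = 60
b[4] = -3(60) + 6 = -174
b[5] = -3(-174) + 6 = 528
b[6] = -3(528) + 6 = -1578
b[7] = -3(-1578) + 6 = 4740
b[8] = -3(4740) + 6 = -14214
b[9] = -3(-14214) + 6 = 42648
b[10] = -3(42648) + 6 = -127938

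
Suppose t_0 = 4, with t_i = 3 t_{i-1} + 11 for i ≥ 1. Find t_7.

t_1 = 3(4) + 11 = 23
t_2 = 3(23) + 11 = 80
t_3 = 3(80) + 11 = 251
t_4 = 3(251) + 11 = 764
t_5 = 3(764) + 11 = 2303
t_6 = 3(2303) + 11 = 6920
t_7 = 3(6920) + 11 = 20771

20771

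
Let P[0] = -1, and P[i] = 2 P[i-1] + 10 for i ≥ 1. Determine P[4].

P[1] = 2*(-1) + 10 = 8
P[2] = 2*8 + 10 = 26
P[3] = 2*26 + 10 = 62
P[4] = 2*62 + 10 = 134

134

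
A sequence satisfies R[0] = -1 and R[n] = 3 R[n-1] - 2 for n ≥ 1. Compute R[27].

-15251194969973

The fixed point is -2/(1 - 3) = 1, so R[n] - 1 = 3(R[n-1] - 1).
Hence R[n] = -2·3^n + 1.
R[27] = -2·3^{27} + 1 = -2·7625597484987 + 1 = -15251194969973.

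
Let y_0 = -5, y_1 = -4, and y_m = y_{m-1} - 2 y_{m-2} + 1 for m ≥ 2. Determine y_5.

-28

y_2 = (-4) - 2*(-5) + 1 = 7
y_3 = 7 - 2*(-4) + 1 = 16
y_4 = 16 - 2*7 + 1 = 3
y_5 = 3 - 2*16 + 1 = -28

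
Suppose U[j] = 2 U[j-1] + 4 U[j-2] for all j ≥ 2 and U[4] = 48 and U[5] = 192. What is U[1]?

6

Rearranging, U[j-2] = (U[j] - 2 U[j-1]) / 4.
U[3] = (192 - 2·48) / 4 = 96/4 = 24
U[2] = (48 - 2·24) / 4 = 0/4 = 0
U[1] = (24 - 2·0) / 4 = 24/4 = 6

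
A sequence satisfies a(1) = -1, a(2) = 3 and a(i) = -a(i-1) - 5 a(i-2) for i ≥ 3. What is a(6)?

78

a(3) = -3 - 5·(-1) = 2
a(4) = -2 - 5·3 = -17
a(5) = -(-17) - 5·2 = 7
a(6) = -7 - 5·(-17) = 78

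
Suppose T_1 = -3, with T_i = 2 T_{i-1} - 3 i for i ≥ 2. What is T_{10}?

T_2 = 2*(-3) - 6 = -12
T_3 = 2*(-12) - 9 = -33
T_4 = 2*(-33) - 12 = -78
T_5 = 2*(-78) - 15 = -171
T_6 = 2*(-171) - 18 = -360
T_7 = 2*(-360) - 21 = -741
T_8 = 2*(-741) - 24 = -1506
T_9 = 2*(-1506) - 27 = -3039
T_{10} = 2*(-3039) - 30 = -6108

-6108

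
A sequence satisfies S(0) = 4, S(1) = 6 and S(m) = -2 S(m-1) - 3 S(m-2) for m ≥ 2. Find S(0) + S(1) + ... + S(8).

S(2) = -2·6 - 3·4 = -24
S(3) = -2·(-24) - 3·6 = 30
S(4) = -2·30 - 3·(-24) = 12
S(5) = -2·12 - 3·30 = -114
S(6) = -2·(-114) - 3·12 = 192
S(7) = -2·192 - 3·(-114) = -42
S(8) = -2·(-42) - 3·192 = -492
Sum = 4 + 6 + (-24) + 30 + 12 + (-114) + 192 + (-42) + (-492) = -428

-428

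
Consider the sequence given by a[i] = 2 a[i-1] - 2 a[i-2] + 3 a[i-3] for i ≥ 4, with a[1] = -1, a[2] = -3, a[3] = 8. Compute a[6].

a[4] = 2(8) - 2(-3) + 3(-1) = 19
a[5] = 2(19) - 2(8) + 3(-3) = 13
a[6] = 2(13) - 2(19) + 3(8) = 12

12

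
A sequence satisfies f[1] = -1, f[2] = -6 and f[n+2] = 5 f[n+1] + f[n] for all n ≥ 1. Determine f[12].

-85092281

f[3] = 5(-6) + (-1) = -31
f[4] = 5(-31) + (-6) = -161
f[5] = 5(-161) + (-31) = -836
f[6] = 5(-836) + (-161) = -4341
f[7] = 5(-4341) + (-836) = -22541
f[8] = 5(-22541) + (-4341) = -117046
f[9] = 5(-117046) + (-22541) = -607771
f[10] = 5(-607771) + (-117046) = -3155901
f[11] = 5(-3155901) + (-607771) = -16387276
f[12] = 5(-16387276) + (-3155901) = -85092281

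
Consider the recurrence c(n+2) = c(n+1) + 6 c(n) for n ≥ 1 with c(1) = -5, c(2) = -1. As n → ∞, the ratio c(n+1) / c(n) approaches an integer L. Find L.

3

The characteristic equation is r^2 - r - 6 = 0, which factors as (r - 3)(r + 2) = 0.
So the roots are 3 and -2. Since |3| > |-2| and the coefficient of 3^n is non-zero, the ratio tends to 3.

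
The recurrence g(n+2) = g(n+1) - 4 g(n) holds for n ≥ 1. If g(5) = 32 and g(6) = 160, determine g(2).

Rearranging, g(n-2) = (g(n) - g(n-1)) / -4.
g(4) = (160 - 32) / -4 = 128/-4 = -32
g(3) = (32 - (-32)) / -4 = 64/-4 = -16
g(2) = (-32 - (-16)) / -4 = -16/-4 = 4

4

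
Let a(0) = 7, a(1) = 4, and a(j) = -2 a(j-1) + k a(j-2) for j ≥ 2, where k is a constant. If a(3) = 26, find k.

-1

a(2) = -8 + 7k
a(3) = 16 - 10k
So 16 - 10k = 26, giving k = -1.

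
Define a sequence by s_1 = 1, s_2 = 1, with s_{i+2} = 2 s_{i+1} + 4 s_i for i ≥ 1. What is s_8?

s_3 = 2·1 + 4·1 = 6
s_4 = 2·6 + 4·1 = 16
s_5 = 2·16 + 4·6 = 56
s_6 = 2·56 + 4·16 = 176
s_7 = 2·176 + 4·56 = 576
s_8 = 2·576 + 4·176 = 1856

1856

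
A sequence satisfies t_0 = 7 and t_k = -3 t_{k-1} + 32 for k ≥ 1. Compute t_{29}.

68630377364891

The fixed point is 32/(1 + 3) = 8, so t_k - 8 = -3(t_{k-1} - 8).
Hence t_k = -1·(-3)^k + 8.
t_{29} = -1·(-3)^{29} + 8 = -1·-68630377364883 + 8 = 68630377364891.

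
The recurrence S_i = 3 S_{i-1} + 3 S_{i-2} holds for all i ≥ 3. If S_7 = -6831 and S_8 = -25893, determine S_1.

Rearranging, S_{i-2} = (S_i - 3 S_{i-1}) / 3.
S_6 = (-25893 - 3(-6831)) / 3 = -5400/3 = -1800
S_5 = (-6831 - 3(-1800)) / 3 = -1431/3 = -477
S_4 = (-1800 - 3(-477)) / 3 = -369/3 = -123
S_3 = (-477 - 3(-123)) / 3 = -108/3 = -36
S_2 = (-123 - 3(-36)) / 3 = -15/3 = -5
S_1 = (-36 - 3(-5)) / 3 = -21/3 = -7

-7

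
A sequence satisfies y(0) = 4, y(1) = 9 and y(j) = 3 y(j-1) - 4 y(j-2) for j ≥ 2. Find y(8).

619

y(2) = 3*9 - 4*4 = 11
y(3) = 3*11 - 4*9 = -3
y(4) = 3*(-3) - 4*11 = -53
y(5) = 3*(-53) - 4*(-3) = -147
y(6) = 3*(-147) - 4*(-53) = -229
y(7) = 3*(-229) - 4*(-147) = -99
y(8) = 3*(-99) - 4*(-229) = 619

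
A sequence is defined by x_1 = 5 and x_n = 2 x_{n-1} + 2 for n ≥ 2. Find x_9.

1790

x_2 = 2(5) + 2 = 12
x_3 = 2(12) + 2 = 26
x_4 = 2(26) + 2 = 54
x_5 = 2(54) + 2 = 110
x_6 = 2(110) + 2 = 222
x_7 = 2(222) + 2 = 446
x_8 = 2(446) + 2 = 894
x_9 = 2(894) + 2 = 1790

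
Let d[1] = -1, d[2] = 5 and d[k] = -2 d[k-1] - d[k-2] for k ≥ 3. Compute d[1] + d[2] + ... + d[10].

20

d[3] = -2·5 - (-1) = -9
d[4] = -2·(-9) - 5 = 13
d[5] = -2·13 - (-9) = -17
d[6] = -2·(-17) - 13 = 21
d[7] = -2·21 - (-17) = -25
d[8] = -2·(-25) - 21 = 29
d[9] = -2·29 - (-25) = -33
d[10] = -2·(-33) - 29 = 37
Sum = (-1) + 5 + (-9) + 13 + (-17) + 21 + (-25) + 29 + (-33) + 37 = 20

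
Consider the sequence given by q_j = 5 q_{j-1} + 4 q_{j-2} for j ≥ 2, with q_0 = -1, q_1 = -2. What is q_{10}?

q_2 = 5·(-2) + 4·(-1) = -14
q_3 = 5·(-14) + 4·(-2) = -78
q_4 = 5·(-78) + 4·(-14) = -446
q_5 = 5·(-446) + 4·(-78) = -2542
q_6 = 5·(-2542) + 4·(-446) = -14494
q_7 = 5·(-14494) + 4·(-2542) = -82638
q_8 = 5·(-82638) + 4·(-14494) = -471166
q_9 = 5·(-471166) + 4·(-82638) = -2686382
q_{10} = 5·(-2686382) + 4·(-471166) = -15316574

-15316574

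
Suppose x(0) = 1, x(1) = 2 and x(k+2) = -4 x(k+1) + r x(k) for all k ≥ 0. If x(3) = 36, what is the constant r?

-2

x(2) = -8 + r
x(3) = 32 - 2r
So 32 - 2r = 36, giving r = -2.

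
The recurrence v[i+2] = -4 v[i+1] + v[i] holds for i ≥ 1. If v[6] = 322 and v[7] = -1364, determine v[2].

2

Rearranging, v[i-2] = v[i] + 4 v[i-1].
v[5] = -1364 + 4(322) = -76
v[4] = 322 + 4(-76) = 18
v[3] = -76 + 4(18) = -4
v[2] = 18 + 4(-4) = 2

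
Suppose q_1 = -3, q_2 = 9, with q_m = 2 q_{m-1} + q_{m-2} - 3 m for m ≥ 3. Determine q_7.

6

q_3 = 2·9 + (-3) - 9 = 6
q_4 = 2·6 + 9 - 12 = 9
q_5 = 2·9 + 6 - 15 = 9
q_6 = 2·9 + 9 - 18 = 9
q_7 = 2·9 + 9 - 21 = 6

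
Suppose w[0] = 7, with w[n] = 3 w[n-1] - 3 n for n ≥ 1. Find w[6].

w[1] = 3(7) - 3 = 18
w[2] = 3(18) - 6 = 48
w[3] = 3(48) - 9 = 135
w[4] = 3(135) - 12 = 393
w[5] = 3(393) - 15 = 1164
w[6] = 3(1164) - 18 = 3474

3474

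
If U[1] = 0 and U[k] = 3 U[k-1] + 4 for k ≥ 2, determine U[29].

The fixed point is 4/(1 - 3) = -2, so U[k] + 2 = 3(U[k-1] + 2).
Hence U[k] = 2·3^{k-1} - 2.
U[29] = 2·3^{28} - 2 = 2·22876792454961 - 2 = 45753584909920.

45753584909920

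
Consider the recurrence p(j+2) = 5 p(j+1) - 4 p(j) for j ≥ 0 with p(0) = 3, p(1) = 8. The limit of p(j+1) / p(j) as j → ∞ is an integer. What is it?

4

The characteristic equation is r^2 - 5r + 4 = 0, which factors as (r - 4)(r - 1) = 0.
So the roots are 4 and 1. Since |4| > |1| and the coefficient of 4^j is non-zero, the ratio tends to 4.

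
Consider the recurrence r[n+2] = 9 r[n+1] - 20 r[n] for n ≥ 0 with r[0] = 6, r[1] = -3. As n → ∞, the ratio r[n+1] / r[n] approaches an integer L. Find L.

The characteristic equation is r^2 - 9r + 20 = 0, which factors as (r - 5)(r - 4) = 0.
So the roots are 5 and 4. Since |5| > |4| and the coefficient of 5^n is non-zero, the ratio tends to 5.

5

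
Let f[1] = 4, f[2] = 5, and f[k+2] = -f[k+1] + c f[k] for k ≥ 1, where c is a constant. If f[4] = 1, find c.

-4

f[3] = -5 + 4c
f[4] = 5 + c
So 5 + c = 1, giving c = -4.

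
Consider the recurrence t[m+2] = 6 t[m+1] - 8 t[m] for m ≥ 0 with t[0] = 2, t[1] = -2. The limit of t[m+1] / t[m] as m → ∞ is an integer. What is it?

The characteristic equation is r^2 - 6r + 8 = 0, which factors as (r - 4)(r - 2) = 0.
So the roots are 4 and 2. Since |4| > |2| and the coefficient of 4^m is non-zero, the ratio tends to 4.

4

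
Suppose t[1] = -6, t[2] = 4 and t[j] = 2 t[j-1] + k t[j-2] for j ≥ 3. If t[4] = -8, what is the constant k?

3

t[3] = 8 - 6k
t[4] = 16 - 8k
So 16 - 8k = -8, giving k = 3.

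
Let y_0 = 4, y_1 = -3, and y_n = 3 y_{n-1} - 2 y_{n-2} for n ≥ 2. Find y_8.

y_2 = 3*(-3) - 2*4 = -17
y_3 = 3*(-17) - 2*(-3) = -45
y_4 = 3*(-45) - 2*(-17) = -101
y_5 = 3*(-101) - 2*(-45) = -213
y_6 = 3*(-213) - 2*(-101) = -437
y_7 = 3*(-437) - 2*(-213) = -885
y_8 = 3*(-885) - 2*(-437) = -1781

-1781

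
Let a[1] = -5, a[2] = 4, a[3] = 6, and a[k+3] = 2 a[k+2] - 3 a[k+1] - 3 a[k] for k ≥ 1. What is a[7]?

-171

a[4] = 2*6 - 3*4 - 3*(-5) = 15
a[5] = 2*15 - 3*6 - 3*4 = 0
a[6] = 2*0 - 3*15 - 3*6 = -63
a[7] = 2*(-63) - 3*0 - 3*15 = -171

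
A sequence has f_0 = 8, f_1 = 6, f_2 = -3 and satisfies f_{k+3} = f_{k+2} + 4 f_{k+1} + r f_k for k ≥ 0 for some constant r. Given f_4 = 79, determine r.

f_3 = 21 + 8r
f_4 = 9 + 14r
So 9 + 14r = 79, giving r = 5.

5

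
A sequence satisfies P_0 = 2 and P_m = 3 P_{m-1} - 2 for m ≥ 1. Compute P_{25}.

847288609444

The fixed point is -2/(1 - 3) = 1, so P_m - 1 = 3(P_{m-1} - 1).
Hence P_m = 1·3^m + 1.
P_{25} = 1·3^{25} + 1 = 1·847288609443 + 1 = 847288609444.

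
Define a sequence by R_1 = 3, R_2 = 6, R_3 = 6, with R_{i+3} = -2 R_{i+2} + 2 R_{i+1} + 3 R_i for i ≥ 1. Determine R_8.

6

R_4 = -2*6 + 2*6 + 3*3 = 9
R_5 = -2*9 + 2*6 + 3*6 = 12
R_6 = -2*12 + 2*9 + 3*6 = 12
R_7 = -2*12 + 2*12 + 3*9 = 27
R_8 = -2*27 + 2*12 + 3*12 = 6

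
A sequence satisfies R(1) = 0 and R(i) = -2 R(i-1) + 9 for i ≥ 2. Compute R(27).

-201326589

The fixed point is 9/(1 + 2) = 3, so R(i) - 3 = -2(R(i-1) - 3).
Hence R(i) = -3·(-2)^{i-1} + 3.
R(27) = -3·(-2)^{26} + 3 = -3·67108864 + 3 = -201326589.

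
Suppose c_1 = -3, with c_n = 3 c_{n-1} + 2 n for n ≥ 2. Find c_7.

-373

c_2 = 3*(-3) + 4 = -5
c_3 = 3*(-5) + 6 = -9
c_4 = 3*(-9) + 8 = -19
c_5 = 3*(-19) + 10 = -47
c_6 = 3*(-47) + 12 = -129
c_7 = 3*(-129) + 14 = -373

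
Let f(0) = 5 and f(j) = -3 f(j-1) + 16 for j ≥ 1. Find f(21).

-10460353199

The fixed point is 16/(1 + 3) = 4, so f(j) - 4 = -3(f(j-1) - 4).
Hence f(j) = 1·(-3)^j + 4.
f(21) = 1·(-3)^{21} + 4 = 1·-10460353203 + 4 = -10460353199.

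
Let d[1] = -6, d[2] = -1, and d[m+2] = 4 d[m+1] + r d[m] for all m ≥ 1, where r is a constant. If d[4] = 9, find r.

-1

d[3] = -4 - 6r
d[4] = -16 - 25r
So -16 - 25r = 9, giving r = -1.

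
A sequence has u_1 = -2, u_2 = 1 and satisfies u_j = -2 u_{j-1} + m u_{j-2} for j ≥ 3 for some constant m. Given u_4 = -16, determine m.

u_3 = -2 - 2m
u_4 = 4 + 5m
So 4 + 5m = -16, giving m = -4.

-4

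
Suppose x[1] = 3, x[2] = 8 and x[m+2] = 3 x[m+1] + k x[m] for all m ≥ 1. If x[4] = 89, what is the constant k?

1

x[3] = 24 + 3k
x[4] = 72 + 17k
So 72 + 17k = 89, giving k = 1.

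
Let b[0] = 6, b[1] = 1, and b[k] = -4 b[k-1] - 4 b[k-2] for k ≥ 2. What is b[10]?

-60416

b[2] = -4(1) - 4(6) = -28
b[3] = -4(-28) - 4(1) = 108
b[4] = -4(108) - 4(-28) = -320
b[5] = -4(-320) - 4(108) = 848
b[6] = -4(848) - 4(-320) = -2112
b[7] = -4(-2112) - 4(848) = 5056
b[8] = -4(5056) - 4(-2112) = -11776
b[9] = -4(-11776) - 4(5056) = 26880
b[10] = -4(26880) - 4(-11776) = -60416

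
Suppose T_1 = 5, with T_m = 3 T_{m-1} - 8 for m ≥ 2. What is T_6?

247

T_2 = 3*5 - 8 = 7
T_3 = 3*7 - 8 = 13
T_4 = 3*13 - 8 = 31
T_5 = 3*31 - 8 = 85
T_6 = 3*85 - 8 = 247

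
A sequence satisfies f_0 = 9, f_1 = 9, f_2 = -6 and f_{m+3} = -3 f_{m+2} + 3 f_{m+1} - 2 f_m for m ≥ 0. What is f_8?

-26430

f_3 = -3*(-6) + 3*9 - 2*9 = 27
f_4 = -3*27 + 3*(-6) - 2*9 = -117
f_5 = -3*(-117) + 3*27 - 2*(-6) = 444
f_6 = -3*444 + 3*(-117) - 2*27 = -1737
f_7 = -3*(-1737) + 3*444 - 2*(-117) = 6777
f_8 = -3*6777 + 3*(-1737) - 2*444 = -26430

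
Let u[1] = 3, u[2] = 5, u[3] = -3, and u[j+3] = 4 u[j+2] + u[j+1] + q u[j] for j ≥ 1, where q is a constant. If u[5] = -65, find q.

-2

u[4] = -7 + 3q
u[5] = -31 + 17q
So -31 + 17q = -65, giving q = -2.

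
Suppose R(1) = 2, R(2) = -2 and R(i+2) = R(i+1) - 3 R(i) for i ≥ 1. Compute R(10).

R(3) = (-2) - 3(2) = -8
R(4) = (-8) - 3(-2) = -2
R(5) = (-2) - 3(-8) = 22
R(6) = 22 - 3(-2) = 28
R(7) = 28 - 3(22) = -38
R(8) = (-38) - 3(28) = -122
R(9) = (-122) - 3(-38) = -8
R(10) = (-8) - 3(-122) = 358

358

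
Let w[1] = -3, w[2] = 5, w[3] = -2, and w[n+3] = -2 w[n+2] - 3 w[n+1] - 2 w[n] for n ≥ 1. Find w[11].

w[4] = -2(-2) - 3(5) - 2(-3) = -5
w[5] = -2(-5) - 3(-2) - 2(5) = 6
w[6] = -2(6) - 3(-5) - 2(-2) = 7
w[7] = -2(7) - 3(6) - 2(-5) = -22
w[8] = -2(-22) - 3(7) - 2(6) = 11
w[9] = -2(11) - 3(-22) - 2(7) = 30
w[10] = -2(30) - 3(11) - 2(-22) = -49
w[11] = -2(-49) - 3(30) - 2(11) = -14

-14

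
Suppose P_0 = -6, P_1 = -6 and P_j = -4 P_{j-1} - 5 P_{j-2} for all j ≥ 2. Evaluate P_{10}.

-54666

P_2 = -4·(-6) - 5·(-6) = 54
P_3 = -4·54 - 5·(-6) = -186
P_4 = -4·(-186) - 5·54 = 474
P_5 = -4·474 - 5·(-186) = -966
P_6 = -4·(-966) - 5·474 = 1494
P_7 = -4·1494 - 5·(-966) = -1146
P_8 = -4·(-1146) - 5·1494 = -2886
P_9 = -4·(-2886) - 5·(-1146) = 17274
P_{10} = -4·17274 - 5·(-2886) = -54666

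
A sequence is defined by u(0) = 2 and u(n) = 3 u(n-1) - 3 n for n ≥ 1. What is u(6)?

u(1) = 3(2) - 3 = 3
u(2) = 3(3) - 6 = 3
u(3) = 3(3) - 9 = 0
u(4) = 3(0) - 12 = -12
u(5) = 3(-12) - 15 = -51
u(6) = 3(-51) - 18 = -171

-171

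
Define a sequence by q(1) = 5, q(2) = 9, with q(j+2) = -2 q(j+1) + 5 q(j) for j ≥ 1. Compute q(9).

q(3) = -2(9) + 5(5) = 7
q(4) = -2(7) + 5(9) = 31
q(5) = -2(31) + 5(7) = -27
q(6) = -2(-27) + 5(31) = 209
q(7) = -2(209) + 5(-27) = -553
q(8) = -2(-553) + 5(209) = 2151
q(9) = -2(2151) + 5(-553) = -7067

-7067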